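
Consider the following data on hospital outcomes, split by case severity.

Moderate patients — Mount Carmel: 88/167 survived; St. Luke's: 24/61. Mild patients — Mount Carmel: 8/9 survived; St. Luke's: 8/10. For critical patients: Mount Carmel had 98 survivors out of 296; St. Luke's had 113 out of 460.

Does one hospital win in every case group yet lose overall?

No

Moderate: Mount Carmel 88/167 = 52.7%, St. Luke's 24/61 = 39.3% → Mount Carmel
Mild: Mount Carmel 8/9 = 88.9%, St. Luke's 8/10 = 80.0% → Mount Carmel
Critical: Mount Carmel 98/296 = 33.1%, St. Luke's 113/460 = 24.6% → Mount Carmel
Overall: Mount Carmel 194/472 = 41.1%, St. Luke's 145/531 = 27.3% → Mount Carmel
Mount Carmel wins overall and in every case group — no reversal.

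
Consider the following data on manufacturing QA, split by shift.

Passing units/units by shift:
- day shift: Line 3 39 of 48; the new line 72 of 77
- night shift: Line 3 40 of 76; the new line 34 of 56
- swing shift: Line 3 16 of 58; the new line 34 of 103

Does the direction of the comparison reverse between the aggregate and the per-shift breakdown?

No

Day shift: Line 3 39/48 = 81.2%, the new line 72/77 = 93.5% → the new line
Night shift: Line 3 40/76 = 52.6%, the new line 34/56 = 60.7% → the new line
Swing shift: Line 3 16/58 = 27.6%, the new line 34/103 = 33.0% → the new line
Overall: Line 3 95/182 = 52.2%, the new line 140/236 = 59.3% → the new line
The new line wins overall and in every shift group — no reversal.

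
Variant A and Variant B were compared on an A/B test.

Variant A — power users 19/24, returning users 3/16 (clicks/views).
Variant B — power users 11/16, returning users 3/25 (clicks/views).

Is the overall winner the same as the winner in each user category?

Yes

Power users: Variant A 19/24 = 79.2%, Variant B 11/16 = 68.8% → Variant A
Returning users: Variant A 3/16 = 18.8%, Variant B 3/25 = 12.0% → Variant A
Overall: Variant A 22/40 = 55.0%, Variant B 14/41 = 34.1% → Variant A
Variant A wins overall and in every user group — no reversal.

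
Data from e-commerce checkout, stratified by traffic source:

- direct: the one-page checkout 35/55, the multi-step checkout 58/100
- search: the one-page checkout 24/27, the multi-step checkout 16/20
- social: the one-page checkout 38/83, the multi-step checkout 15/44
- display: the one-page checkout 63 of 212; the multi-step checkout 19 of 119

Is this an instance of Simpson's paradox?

No

Direct: the one-page checkout 35/55 = 63.6%, the multi-step checkout 58/100 = 58.0% → the one-page checkout
Search: the one-page checkout 24/27 = 88.9%, the multi-step checkout 16/20 = 80.0% → the one-page checkout
Social: the one-page checkout 38/83 = 45.8%, the multi-step checkout 15/44 = 34.1% → the one-page checkout
Display: the one-page checkout 63/212 = 29.7%, the multi-step checkout 19/119 = 16.0% → the one-page checkout
Overall: the one-page checkout 160/377 = 42.4%, the multi-step checkout 108/283 = 38.2% → the one-page checkout
The one-page checkout wins overall and in every traffic group — no reversal.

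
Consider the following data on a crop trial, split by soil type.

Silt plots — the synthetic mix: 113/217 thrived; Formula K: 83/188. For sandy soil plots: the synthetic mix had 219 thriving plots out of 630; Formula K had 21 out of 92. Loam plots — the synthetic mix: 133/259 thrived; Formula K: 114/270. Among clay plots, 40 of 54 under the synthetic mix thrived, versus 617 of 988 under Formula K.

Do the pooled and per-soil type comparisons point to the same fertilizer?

No

Silt: the synthetic mix 113/217 = 52.1%, Formula K 83/188 = 44.1% → the synthetic mix
Sandy soil: the synthetic mix 219/630 = 34.8%, Formula K 21/92 = 22.8% → the synthetic mix
Loam: the synthetic mix 133/259 = 51.4%, Formula K 114/270 = 42.2% → the synthetic mix
Clay: the synthetic mix 40/54 = 74.1%, Formula K 617/988 = 62.4% → the synthetic mix
Overall: the synthetic mix 505/1160 = 43.5%, Formula K 835/1538 = 54.3% → Formula K
The synthetic mix wins each soil group but Formula K wins overall — the comparison reverses. The synthetic mix's plots skew toward sandy soil, which has a lower base rate.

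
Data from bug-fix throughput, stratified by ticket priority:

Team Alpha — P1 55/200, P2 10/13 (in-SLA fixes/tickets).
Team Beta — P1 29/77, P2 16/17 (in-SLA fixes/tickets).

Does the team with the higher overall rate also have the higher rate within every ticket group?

Yes

P1: Team Alpha 55/200 = 27.5%, Team Beta 29/77 = 37.7% → Team Beta
P2: Team Alpha 10/13 = 76.9%, Team Beta 16/17 = 94.1% → Team Beta
Overall: Team Alpha 65/213 = 30.5%, Team Beta 45/94 = 47.9% → Team Beta
Team Beta wins overall and in every ticket group — no reversal.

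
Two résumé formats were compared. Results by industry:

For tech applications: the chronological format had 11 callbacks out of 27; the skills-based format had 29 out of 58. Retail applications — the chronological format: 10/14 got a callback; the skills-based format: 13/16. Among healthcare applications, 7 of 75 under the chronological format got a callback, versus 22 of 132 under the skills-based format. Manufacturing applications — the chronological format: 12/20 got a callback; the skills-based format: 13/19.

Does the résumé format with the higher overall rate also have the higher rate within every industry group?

Yes

Tech: the chronological format 11/27 = 40.7%, the skills-based format 29/58 = 50.0% → the skills-based format
Retail: the chronological format 10/14 = 71.4%, the skills-based format 13/16 = 81.2% → the skills-based format
Healthcare: the chronological format 7/75 = 9.3%, the skills-based format 22/132 = 16.7% → the skills-based format
Manufacturing: the chronological format 12/20 = 60.0%, the skills-based format 13/19 = 68.4% → the skills-based format
Overall: the chronological format 40/136 = 29.4%, the skills-based format 77/225 = 34.2% → the skills-based format
The skills-based format wins overall and in every industry group — no reversal.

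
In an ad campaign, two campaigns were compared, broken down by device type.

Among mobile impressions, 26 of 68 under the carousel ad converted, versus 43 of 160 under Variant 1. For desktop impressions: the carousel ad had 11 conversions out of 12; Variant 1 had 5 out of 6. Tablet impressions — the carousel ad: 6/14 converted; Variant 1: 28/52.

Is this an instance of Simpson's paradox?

Mobile: the carousel ad 26/68 = 38.2%, Variant 1 43/160 = 26.9% → the carousel ad
Desktop: the carousel ad 11/12 = 91.7%, Variant 1 5/6 = 83.3% → the carousel ad
Tablet: the carousel ad 6/14 = 42.9%, Variant 1 28/52 = 53.8% → Variant 1
Overall: the carousel ad 43/94 = 45.7%, Variant 1 76/218 = 34.9% → the carousel ad
Neither sweeps: the carousel ad wins 2 of 3 groups, Variant 1 wins 1. The carousel ad wins overall but not every group — no Simpson reversal.

No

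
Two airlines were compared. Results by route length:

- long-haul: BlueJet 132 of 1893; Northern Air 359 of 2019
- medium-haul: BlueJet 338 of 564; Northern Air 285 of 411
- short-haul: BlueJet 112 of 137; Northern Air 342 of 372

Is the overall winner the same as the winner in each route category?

Yes

Long-haul: BlueJet 132/1893 = 7.0%, Northern Air 359/2019 = 17.8% → Northern Air
Medium-haul: BlueJet 338/564 = 59.9%, Northern Air 285/411 = 69.3% → Northern Air
Short-haul: BlueJet 112/137 = 81.8%, Northern Air 342/372 = 91.9% → Northern Air
Overall: BlueJet 582/2594 = 22.4%, Northern Air 986/2802 = 35.2% → Northern Air
Northern Air wins overall and in every route group — no reversal.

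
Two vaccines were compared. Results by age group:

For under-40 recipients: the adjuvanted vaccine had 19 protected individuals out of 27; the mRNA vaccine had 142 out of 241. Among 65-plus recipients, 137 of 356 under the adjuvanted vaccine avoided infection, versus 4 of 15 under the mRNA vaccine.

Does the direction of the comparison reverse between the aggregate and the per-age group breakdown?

Yes

Under-40: the adjuvanted vaccine 19/27 = 70.4%, the mRNA vaccine 142/241 = 58.9% → the adjuvanted vaccine
65-plus: the adjuvanted vaccine 137/356 = 38.5%, the mRNA vaccine 4/15 = 26.7% → the adjuvanted vaccine
Overall: the adjuvanted vaccine 156/383 = 40.7%, the mRNA vaccine 146/256 = 57.0% → the mRNA vaccine
The adjuvanted vaccine wins each age group but the mRNA vaccine wins overall — the comparison reverses. The adjuvanted vaccine's recipients skew toward 65-plus, which has a lower base rate.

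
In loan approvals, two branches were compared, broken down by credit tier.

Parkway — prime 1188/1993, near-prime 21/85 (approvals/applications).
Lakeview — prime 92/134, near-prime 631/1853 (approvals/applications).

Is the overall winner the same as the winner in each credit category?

Prime: Parkway 1188/1993 = 59.6%, Lakeview 92/134 = 68.7% → Lakeview
Near-prime: Parkway 21/85 = 24.7%, Lakeview 631/1853 = 34.1% → Lakeview
Overall: Parkway 1209/2078 = 58.2%, Lakeview 723/1987 = 36.4% → Parkway
Lakeview wins each credit group but Parkway wins overall — the comparison reverses. Lakeview's applications skew toward near-prime, which has a lower base rate.

No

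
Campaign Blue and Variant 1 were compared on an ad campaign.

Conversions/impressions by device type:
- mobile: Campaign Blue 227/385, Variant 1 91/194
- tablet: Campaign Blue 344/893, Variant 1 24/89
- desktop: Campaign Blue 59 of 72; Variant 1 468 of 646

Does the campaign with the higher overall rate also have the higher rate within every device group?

No

Mobile: Campaign Blue 227/385 = 59.0%, Variant 1 91/194 = 46.9% → Campaign Blue
Tablet: Campaign Blue 344/893 = 38.5%, Variant 1 24/89 = 27.0% → Campaign Blue
Desktop: Campaign Blue 59/72 = 81.9%, Variant 1 468/646 = 72.4% → Campaign Blue
Overall: Campaign Blue 630/1350 = 46.7%, Variant 1 583/929 = 62.8% → Variant 1
Campaign Blue wins each device group but Variant 1 wins overall — the comparison reverses. Campaign Blue's impressions skew toward tablet, which has a lower base rate.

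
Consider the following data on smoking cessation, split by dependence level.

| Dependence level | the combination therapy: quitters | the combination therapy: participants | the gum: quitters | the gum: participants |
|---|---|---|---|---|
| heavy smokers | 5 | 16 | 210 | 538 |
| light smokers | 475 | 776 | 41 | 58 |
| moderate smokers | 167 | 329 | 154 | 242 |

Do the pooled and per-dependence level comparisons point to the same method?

No

Heavy smokers: the combination therapy 5/16 = 31.2%, the gum 210/538 = 39.0% → the gum
Light smokers: the combination therapy 475/776 = 61.2%, the gum 41/58 = 70.7% → the gum
Moderate smokers: the combination therapy 167/329 = 50.8%, the gum 154/242 = 63.6% → the gum
Overall: the combination therapy 647/1121 = 57.7%, the gum 405/838 = 48.3% → the combination therapy
The gum wins each dependence group but the combination therapy wins overall — the comparison reverses. The gum's participants skew toward heavy smokers, which has a lower base rate.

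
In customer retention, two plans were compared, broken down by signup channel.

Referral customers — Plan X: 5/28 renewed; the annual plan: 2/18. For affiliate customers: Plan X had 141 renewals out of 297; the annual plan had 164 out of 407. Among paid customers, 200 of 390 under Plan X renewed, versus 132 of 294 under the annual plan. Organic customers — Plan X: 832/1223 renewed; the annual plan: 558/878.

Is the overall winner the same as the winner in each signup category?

Referral: Plan X 5/28 = 17.9%, the annual plan 2/18 = 11.1% → Plan X
Affiliate: Plan X 141/297 = 47.5%, the annual plan 164/407 = 40.3% → Plan X
Paid: Plan X 200/390 = 51.3%, the annual plan 132/294 = 44.9% → Plan X
Organic: Plan X 832/1223 = 68.0%, the annual plan 558/878 = 63.6% → Plan X
Overall: Plan X 1178/1938 = 60.8%, the annual plan 856/1597 = 53.6% → Plan X
Plan X wins overall and in every signup group — no reversal.

Yes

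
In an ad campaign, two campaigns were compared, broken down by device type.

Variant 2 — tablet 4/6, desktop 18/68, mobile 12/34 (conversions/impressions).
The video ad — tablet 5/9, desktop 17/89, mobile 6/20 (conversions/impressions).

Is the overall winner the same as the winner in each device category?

Yes

Tablet: Variant 2 4/6 = 66.7%, the video ad 5/9 = 55.6% → Variant 2
Desktop: Variant 2 18/68 = 26.5%, the video ad 17/89 = 19.1% → Variant 2
Mobile: Variant 2 12/34 = 35.3%, the video ad 6/20 = 30.0% → Variant 2
Overall: Variant 2 34/108 = 31.5%, the video ad 28/118 = 23.7% → Variant 2
Variant 2 wins overall and in every device group — no reversal.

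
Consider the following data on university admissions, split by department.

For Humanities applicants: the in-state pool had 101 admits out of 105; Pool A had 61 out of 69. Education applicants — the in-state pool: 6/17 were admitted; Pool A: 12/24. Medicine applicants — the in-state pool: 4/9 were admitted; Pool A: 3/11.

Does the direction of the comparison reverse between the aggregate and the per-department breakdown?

Humanities: the in-state pool 101/105 = 96.2%, Pool A 61/69 = 88.4% → the in-state pool
Education: the in-state pool 6/17 = 35.3%, Pool A 12/24 = 50.0% → Pool A
Medicine: the in-state pool 4/9 = 44.4%, Pool A 3/11 = 27.3% → the in-state pool
Overall: the in-state pool 111/131 = 84.7%, Pool A 76/104 = 73.1% → the in-state pool
Neither sweeps: the in-state pool wins 2 of 3 groups, Pool A wins 1. The in-state pool wins overall but not every group — no Simpson reversal.

No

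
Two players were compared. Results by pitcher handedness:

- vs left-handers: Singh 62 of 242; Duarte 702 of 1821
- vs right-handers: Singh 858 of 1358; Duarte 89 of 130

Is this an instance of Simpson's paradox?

Vs left-handers: Singh 62/242 = 25.6%, Duarte 702/1821 = 38.6% → Duarte
Vs right-handers: Singh 858/1358 = 63.2%, Duarte 89/130 = 68.5% → Duarte
Overall: Singh 920/1600 = 57.5%, Duarte 791/1951 = 40.5% → Singh
Duarte wins each pitcher group but Singh wins overall — the comparison reverses. Duarte's at-bats skew toward vs left-handers, which has a lower base rate.

Yes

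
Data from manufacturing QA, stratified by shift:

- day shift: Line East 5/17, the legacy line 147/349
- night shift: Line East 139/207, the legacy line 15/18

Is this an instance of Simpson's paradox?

Day shift: Line East 5/17 = 29.4%, the legacy line 147/349 = 42.1% → the legacy line
Night shift: Line East 139/207 = 67.1%, the legacy line 15/18 = 83.3% → the legacy line
Overall: Line East 144/224 = 64.3%, the legacy line 162/367 = 44.1% → Line East
The legacy line wins each shift group but Line East wins overall — the comparison reverses. The legacy line's units skew toward day shift, which has a lower base rate.

Yes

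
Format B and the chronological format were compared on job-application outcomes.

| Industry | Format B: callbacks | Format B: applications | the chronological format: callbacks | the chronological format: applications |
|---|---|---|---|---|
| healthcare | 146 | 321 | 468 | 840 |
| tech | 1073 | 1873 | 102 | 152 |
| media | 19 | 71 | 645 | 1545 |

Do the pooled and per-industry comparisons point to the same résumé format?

Healthcare: Format B 146/321 = 45.5%, the chronological format 468/840 = 55.7% → the chronological format
Tech: Format B 1073/1873 = 57.3%, the chronological format 102/152 = 67.1% → the chronological format
Media: Format B 19/71 = 26.8%, the chronological format 645/1545 = 41.7% → the chronological format
Overall: Format B 1238/2265 = 54.7%, the chronological format 1215/2537 = 47.9% → Format B
The chronological format wins each industry group but Format B wins overall — the comparison reverses. The chronological format's applications skew toward media, which has a lower base rate.

No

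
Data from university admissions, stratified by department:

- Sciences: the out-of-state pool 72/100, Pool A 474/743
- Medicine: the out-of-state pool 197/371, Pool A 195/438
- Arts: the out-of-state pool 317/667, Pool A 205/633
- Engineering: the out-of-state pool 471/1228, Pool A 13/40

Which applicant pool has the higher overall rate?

Sciences: the out-of-state pool 72/100 = 72.0%, Pool A 474/743 = 63.8% → the out-of-state pool
Medicine: the out-of-state pool 197/371 = 53.1%, Pool A 195/438 = 44.5% → the out-of-state pool
Arts: the out-of-state pool 317/667 = 47.5%, Pool A 205/633 = 32.4% → the out-of-state pool
Engineering: the out-of-state pool 471/1228 = 38.4%, Pool A 13/40 = 32.5% → the out-of-state pool
Overall: the out-of-state pool 1057/2366 = 44.7%, Pool A 887/1854 = 47.8% → Pool A
(The out-of-state pool wins every department group but Pool A wins overall — the out-of-state pool's applicants skew toward the low-rate Engineering group.)

Pool A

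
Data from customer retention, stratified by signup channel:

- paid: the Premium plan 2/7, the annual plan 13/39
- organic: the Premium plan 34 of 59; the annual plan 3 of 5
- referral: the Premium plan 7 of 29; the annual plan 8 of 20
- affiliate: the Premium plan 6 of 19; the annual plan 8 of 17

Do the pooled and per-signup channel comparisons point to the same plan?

No

Paid: the Premium plan 2/7 = 28.6%, the annual plan 13/39 = 33.3% → the annual plan
Organic: the Premium plan 34/59 = 57.6%, the annual plan 3/5 = 60.0% → the annual plan
Referral: the Premium plan 7/29 = 24.1%, the annual plan 8/20 = 40.0% → the annual plan
Affiliate: the Premium plan 6/19 = 31.6%, the annual plan 8/17 = 47.1% → the annual plan
Overall: the Premium plan 49/114 = 43.0%, the annual plan 32/81 = 39.5% → the Premium plan
The annual plan wins each signup group but the Premium plan wins overall — the comparison reverses. The annual plan's customers skew toward paid, which has a lower base rate.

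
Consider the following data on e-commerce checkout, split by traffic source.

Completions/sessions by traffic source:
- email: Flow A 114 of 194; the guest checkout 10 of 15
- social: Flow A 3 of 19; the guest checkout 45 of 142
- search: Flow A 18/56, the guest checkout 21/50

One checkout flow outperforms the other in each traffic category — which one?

the guest checkout

Email: Flow A 114/194 = 58.8%, the guest checkout 10/15 = 66.7% → the guest checkout
Social: Flow A 3/19 = 15.8%, the guest checkout 45/142 = 31.7% → the guest checkout
Search: Flow A 18/56 = 32.1%, the guest checkout 21/50 = 42.0% → the guest checkout
The guest checkout has the higher rate in all 3 groups.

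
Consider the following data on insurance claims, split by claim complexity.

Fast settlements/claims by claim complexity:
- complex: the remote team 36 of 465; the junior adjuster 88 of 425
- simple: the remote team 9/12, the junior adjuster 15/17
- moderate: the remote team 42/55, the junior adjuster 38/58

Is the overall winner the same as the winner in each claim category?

Complex: the remote team 36/465 = 7.7%, the junior adjuster 88/425 = 20.7% → the junior adjuster
Simple: the remote team 9/12 = 75.0%, the junior adjuster 15/17 = 88.2% → the junior adjuster
Moderate: the remote team 42/55 = 76.4%, the junior adjuster 38/58 = 65.5% → the remote team
Overall: the remote team 87/532 = 16.4%, the junior adjuster 141/500 = 28.2% → the junior adjuster
Neither sweeps: the remote team wins 1 of 3 groups, the junior adjuster wins 2. The junior adjuster wins overall but not every group — no Simpson reversal.

No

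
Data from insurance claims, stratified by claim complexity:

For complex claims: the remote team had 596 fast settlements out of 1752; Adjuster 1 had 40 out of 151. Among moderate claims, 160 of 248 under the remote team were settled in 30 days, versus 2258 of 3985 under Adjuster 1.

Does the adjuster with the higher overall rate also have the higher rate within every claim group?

No

Complex: the remote team 596/1752 = 34.0%, Adjuster 1 40/151 = 26.5% → the remote team
Moderate: the remote team 160/248 = 64.5%, Adjuster 1 2258/3985 = 56.7% → the remote team
Overall: the remote team 756/2000 = 37.8%, Adjuster 1 2298/4136 = 55.6% → Adjuster 1
The remote team wins each claim group but Adjuster 1 wins overall — the comparison reverses. The remote team's claims skew toward complex, which has a lower base rate.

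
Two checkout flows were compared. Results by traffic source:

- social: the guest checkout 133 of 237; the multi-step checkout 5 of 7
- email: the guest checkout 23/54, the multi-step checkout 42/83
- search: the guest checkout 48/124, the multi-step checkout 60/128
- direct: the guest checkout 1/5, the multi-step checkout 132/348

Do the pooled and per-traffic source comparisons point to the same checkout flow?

Social: the guest checkout 133/237 = 56.1%, the multi-step checkout 5/7 = 71.4% → the multi-step checkout
Email: the guest checkout 23/54 = 42.6%, the multi-step checkout 42/83 = 50.6% → the multi-step checkout
Search: the guest checkout 48/124 = 38.7%, the multi-step checkout 60/128 = 46.9% → the multi-step checkout
Direct: the guest checkout 1/5 = 20.0%, the multi-step checkout 132/348 = 37.9% → the multi-step checkout
Overall: the guest checkout 205/420 = 48.8%, the multi-step checkout 239/566 = 42.2% → the guest checkout
The multi-step checkout wins each traffic group but the guest checkout wins overall — the comparison reverses. The multi-step checkout's sessions skew toward direct, which has a lower base rate.

No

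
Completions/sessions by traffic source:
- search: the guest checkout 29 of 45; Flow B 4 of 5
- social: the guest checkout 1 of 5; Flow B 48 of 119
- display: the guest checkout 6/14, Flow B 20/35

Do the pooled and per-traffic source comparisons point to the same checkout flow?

Search: the guest checkout 29/45 = 64.4%, Flow B 4/5 = 80.0% → Flow B
Social: the guest checkout 1/5 = 20.0%, Flow B 48/119 = 40.3% → Flow B
Display: the guest checkout 6/14 = 42.9%, Flow B 20/35 = 57.1% → Flow B
Overall: the guest checkout 36/64 = 56.2%, Flow B 72/159 = 45.3% → the guest checkout
Flow B wins each traffic group but the guest checkout wins overall — the comparison reverses. Flow B's sessions skew toward social, which has a lower base rate.

No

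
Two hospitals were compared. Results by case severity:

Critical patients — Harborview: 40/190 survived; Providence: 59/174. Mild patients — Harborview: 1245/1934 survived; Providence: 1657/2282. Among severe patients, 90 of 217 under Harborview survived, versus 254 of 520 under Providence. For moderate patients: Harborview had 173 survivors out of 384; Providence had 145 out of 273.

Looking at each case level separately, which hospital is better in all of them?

Critical: Harborview 40/190 = 21.1%, Providence 59/174 = 33.9% → Providence
Mild: Harborview 1245/1934 = 64.4%, Providence 1657/2282 = 72.6% → Providence
Severe: Harborview 90/217 = 41.5%, Providence 254/520 = 48.8% → Providence
Moderate: Harborview 173/384 = 45.1%, Providence 145/273 = 53.1% → Providence
Providence has the higher rate in all 4 groups.

Providence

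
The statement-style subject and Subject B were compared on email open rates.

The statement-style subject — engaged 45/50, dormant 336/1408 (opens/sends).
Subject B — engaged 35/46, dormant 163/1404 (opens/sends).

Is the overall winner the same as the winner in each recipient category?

Yes

Engaged: the statement-style subject 45/50 = 90.0%, Subject B 35/46 = 76.1% → the statement-style subject
Dormant: the statement-style subject 336/1408 = 23.9%, Subject B 163/1404 = 11.6% → the statement-style subject
Overall: the statement-style subject 381/1458 = 26.1%, Subject B 198/1450 = 13.7% → the statement-style subject
The statement-style subject wins overall and in every recipient group — no reversal.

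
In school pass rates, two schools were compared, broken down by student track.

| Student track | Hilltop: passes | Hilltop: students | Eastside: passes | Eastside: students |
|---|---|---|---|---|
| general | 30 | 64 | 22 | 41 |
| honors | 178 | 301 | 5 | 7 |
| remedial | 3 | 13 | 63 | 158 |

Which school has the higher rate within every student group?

Eastside

General: Hilltop 30/64 = 46.9%, Eastside 22/41 = 53.7% → Eastside
Honors: Hilltop 178/301 = 59.1%, Eastside 5/7 = 71.4% → Eastside
Remedial: Hilltop 3/13 = 23.1%, Eastside 63/158 = 39.9% → Eastside
Eastside has the higher rate in all 3 groups.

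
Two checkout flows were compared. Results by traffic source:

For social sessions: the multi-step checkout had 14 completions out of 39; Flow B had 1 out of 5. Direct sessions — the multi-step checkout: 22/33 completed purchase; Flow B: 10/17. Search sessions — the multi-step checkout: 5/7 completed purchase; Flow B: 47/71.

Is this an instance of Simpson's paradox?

Social: the multi-step checkout 14/39 = 35.9%, Flow B 1/5 = 20.0% → the multi-step checkout
Direct: the multi-step checkout 22/33 = 66.7%, Flow B 10/17 = 58.8% → the multi-step checkout
Search: the multi-step checkout 5/7 = 71.4%, Flow B 47/71 = 66.2% → the multi-step checkout
Overall: the multi-step checkout 41/79 = 51.9%, Flow B 58/93 = 62.4% → Flow B
The multi-step checkout wins each traffic group but Flow B wins overall — the comparison reverses. The multi-step checkout's sessions skew toward social, which has a lower base rate.

Yes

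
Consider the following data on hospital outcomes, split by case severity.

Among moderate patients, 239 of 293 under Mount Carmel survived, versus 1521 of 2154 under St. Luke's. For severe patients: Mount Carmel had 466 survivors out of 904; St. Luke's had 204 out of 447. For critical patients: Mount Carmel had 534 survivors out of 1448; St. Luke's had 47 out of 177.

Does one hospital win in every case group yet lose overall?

Moderate: Mount Carmel 239/293 = 81.6%, St. Luke's 1521/2154 = 70.6% → Mount Carmel
Severe: Mount Carmel 466/904 = 51.5%, St. Luke's 204/447 = 45.6% → Mount Carmel
Critical: Mount Carmel 534/1448 = 36.9%, St. Luke's 47/177 = 26.6% → Mount Carmel
Overall: Mount Carmel 1239/2645 = 46.8%, St. Luke's 1772/2778 = 63.8% → St. Luke's
Mount Carmel wins each case group but St. Luke's wins overall — the comparison reverses. Mount Carmel's patients skew toward critical, which has a lower base rate.

Yes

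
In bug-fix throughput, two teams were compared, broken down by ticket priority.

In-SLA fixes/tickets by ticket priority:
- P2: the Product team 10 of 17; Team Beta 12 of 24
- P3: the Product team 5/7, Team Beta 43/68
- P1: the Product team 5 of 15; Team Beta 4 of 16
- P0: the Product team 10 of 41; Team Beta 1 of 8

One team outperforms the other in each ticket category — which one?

the Product team

P2: the Product team 10/17 = 58.8%, Team Beta 12/24 = 50.0% → the Product team
P3: the Product team 5/7 = 71.4%, Team Beta 43/68 = 63.2% → the Product team
P1: the Product team 5/15 = 33.3%, Team Beta 4/16 = 25.0% → the Product team
P0: the Product team 10/41 = 24.4%, Team Beta 1/8 = 12.5% → the Product team
The Product team has the higher rate in all 4 groups.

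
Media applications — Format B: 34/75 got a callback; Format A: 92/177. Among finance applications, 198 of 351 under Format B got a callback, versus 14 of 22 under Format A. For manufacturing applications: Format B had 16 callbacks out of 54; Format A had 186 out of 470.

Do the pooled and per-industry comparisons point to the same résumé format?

No

Media: Format B 34/75 = 45.3%, Format A 92/177 = 52.0% → Format A
Finance: Format B 198/351 = 56.4%, Format A 14/22 = 63.6% → Format A
Manufacturing: Format B 16/54 = 29.6%, Format A 186/470 = 39.6% → Format A
Overall: Format B 248/480 = 51.7%, Format A 292/669 = 43.6% → Format B
Format A wins each industry group but Format B wins overall — the comparison reverses. Format A's applications skew toward manufacturing, which has a lower base rate.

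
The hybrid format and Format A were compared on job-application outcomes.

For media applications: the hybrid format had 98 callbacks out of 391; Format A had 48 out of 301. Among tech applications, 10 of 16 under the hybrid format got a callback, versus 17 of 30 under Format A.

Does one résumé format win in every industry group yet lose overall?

Media: the hybrid format 98/391 = 25.1%, Format A 48/301 = 15.9% → the hybrid format
Tech: the hybrid format 10/16 = 62.5%, Format A 17/30 = 56.7% → the hybrid format
Overall: the hybrid format 108/407 = 26.5%, Format A 65/331 = 19.6% → the hybrid format
The hybrid format wins overall and in every industry group — no reversal.

No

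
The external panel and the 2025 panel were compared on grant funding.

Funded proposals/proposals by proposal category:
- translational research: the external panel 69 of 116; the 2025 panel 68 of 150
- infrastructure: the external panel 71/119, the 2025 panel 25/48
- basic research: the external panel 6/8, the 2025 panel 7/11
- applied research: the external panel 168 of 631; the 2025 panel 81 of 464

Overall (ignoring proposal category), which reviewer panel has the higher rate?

Translational research: the external panel 69/116 = 59.5%, the 2025 panel 68/150 = 45.3% → the external panel
Infrastructure: the external panel 71/119 = 59.7%, the 2025 panel 25/48 = 52.1% → the external panel
Basic research: the external panel 6/8 = 75.0%, the 2025 panel 7/11 = 63.6% → the external panel
Applied research: the external panel 168/631 = 26.6%, the 2025 panel 81/464 = 17.5% → the external panel
Overall: the external panel 314/874 = 35.9%, the 2025 panel 181/673 = 26.9% → the external panel

the external panel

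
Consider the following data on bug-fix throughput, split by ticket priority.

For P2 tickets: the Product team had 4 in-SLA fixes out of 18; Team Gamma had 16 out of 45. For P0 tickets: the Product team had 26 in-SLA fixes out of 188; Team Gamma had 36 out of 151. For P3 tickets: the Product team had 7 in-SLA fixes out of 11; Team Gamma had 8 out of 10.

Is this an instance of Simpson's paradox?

P2: the Product team 4/18 = 22.2%, Team Gamma 16/45 = 35.6% → Team Gamma
P0: the Product team 26/188 = 13.8%, Team Gamma 36/151 = 23.8% → Team Gamma
P3: the Product team 7/11 = 63.6%, Team Gamma 8/10 = 80.0% → Team Gamma
Overall: the Product team 37/217 = 17.1%, Team Gamma 60/206 = 29.1% → Team Gamma
Team Gamma wins overall and in every ticket group — no reversal.

No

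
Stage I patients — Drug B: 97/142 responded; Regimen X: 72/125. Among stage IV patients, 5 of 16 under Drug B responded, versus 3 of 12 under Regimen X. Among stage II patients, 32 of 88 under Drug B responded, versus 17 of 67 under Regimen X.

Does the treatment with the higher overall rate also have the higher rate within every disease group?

Stage I: Drug B 97/142 = 68.3%, Regimen X 72/125 = 57.6% → Drug B
Stage IV: Drug B 5/16 = 31.2%, Regimen X 3/12 = 25.0% → Drug B
Stage II: Drug B 32/88 = 36.4%, Regimen X 17/67 = 25.4% → Drug B
Overall: Drug B 134/246 = 54.5%, Regimen X 92/204 = 45.1% → Drug B
Drug B wins overall and in every disease group — no reversal.

Yes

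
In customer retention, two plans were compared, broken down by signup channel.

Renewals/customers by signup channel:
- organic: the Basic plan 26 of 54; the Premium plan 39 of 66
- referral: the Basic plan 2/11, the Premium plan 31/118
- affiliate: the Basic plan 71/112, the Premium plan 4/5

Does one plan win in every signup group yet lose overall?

Organic: the Basic plan 26/54 = 48.1%, the Premium plan 39/66 = 59.1% → the Premium plan
Referral: the Basic plan 2/11 = 18.2%, the Premium plan 31/118 = 26.3% → the Premium plan
Affiliate: the Basic plan 71/112 = 63.4%, the Premium plan 4/5 = 80.0% → the Premium plan
Overall: the Basic plan 99/177 = 55.9%, the Premium plan 74/189 = 39.2% → the Basic plan
The Premium plan wins each signup group but the Basic plan wins overall — the comparison reverses. The Premium plan's customers skew toward referral, which has a lower base rate.

Yes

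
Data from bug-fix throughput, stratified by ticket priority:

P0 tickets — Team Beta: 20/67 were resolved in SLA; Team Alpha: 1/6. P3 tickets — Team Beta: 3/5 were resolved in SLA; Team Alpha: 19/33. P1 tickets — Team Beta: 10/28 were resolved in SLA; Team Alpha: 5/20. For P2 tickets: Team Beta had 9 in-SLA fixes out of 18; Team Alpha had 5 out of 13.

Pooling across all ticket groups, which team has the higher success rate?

Team Alpha

P0: Team Beta 20/67 = 29.9%, Team Alpha 1/6 = 16.7% → Team Beta
P3: Team Beta 3/5 = 60.0%, Team Alpha 19/33 = 57.6% → Team Beta
P1: Team Beta 10/28 = 35.7%, Team Alpha 5/20 = 25.0% → Team Beta
P2: Team Beta 9/18 = 50.0%, Team Alpha 5/13 = 38.5% → Team Beta
Overall: Team Beta 42/118 = 35.6%, Team Alpha 30/72 = 41.7% → Team Alpha
(Team Beta wins every ticket group but Team Alpha wins overall — Team Beta's tickets skew toward the low-rate P0 group.)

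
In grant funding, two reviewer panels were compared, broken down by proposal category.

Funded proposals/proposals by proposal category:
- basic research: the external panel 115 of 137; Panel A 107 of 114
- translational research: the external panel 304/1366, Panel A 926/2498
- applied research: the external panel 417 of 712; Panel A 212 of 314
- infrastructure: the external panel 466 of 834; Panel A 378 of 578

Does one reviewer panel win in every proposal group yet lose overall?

No

Basic research: the external panel 115/137 = 83.9%, Panel A 107/114 = 93.9% → Panel A
Translational research: the external panel 304/1366 = 22.3%, Panel A 926/2498 = 37.1% → Panel A
Applied research: the external panel 417/712 = 58.6%, Panel A 212/314 = 67.5% → Panel A
Infrastructure: the external panel 466/834 = 55.9%, Panel A 378/578 = 65.4% → Panel A
Overall: the external panel 1302/3049 = 42.7%, Panel A 1623/3504 = 46.3% → Panel A
Panel A wins overall and in every proposal group — no reversal.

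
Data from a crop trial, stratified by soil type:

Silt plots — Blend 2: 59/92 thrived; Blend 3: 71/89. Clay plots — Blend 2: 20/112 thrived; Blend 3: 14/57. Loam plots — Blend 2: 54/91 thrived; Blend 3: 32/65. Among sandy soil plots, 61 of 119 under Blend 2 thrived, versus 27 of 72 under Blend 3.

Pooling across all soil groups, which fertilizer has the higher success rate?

Blend 3

Silt: Blend 2 59/92 = 64.1%, Blend 3 71/89 = 79.8% → Blend 3
Clay: Blend 2 20/112 = 17.9%, Blend 3 14/57 = 24.6% → Blend 3
Loam: Blend 2 54/91 = 59.3%, Blend 3 32/65 = 49.2% → Blend 2
Sandy soil: Blend 2 61/119 = 51.3%, Blend 3 27/72 = 37.5% → Blend 2
Overall: Blend 2 194/414 = 46.9%, Blend 3 144/283 = 50.9% → Blend 3
(Neither sweeps every soil group, but Blend 3 has the higher pooled rate.)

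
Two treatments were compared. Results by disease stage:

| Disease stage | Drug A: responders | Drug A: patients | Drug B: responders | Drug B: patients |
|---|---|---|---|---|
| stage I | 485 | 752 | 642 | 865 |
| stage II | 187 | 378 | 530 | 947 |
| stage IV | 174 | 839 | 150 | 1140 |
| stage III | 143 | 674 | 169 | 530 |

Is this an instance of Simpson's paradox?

No

Stage I: Drug A 485/752 = 64.5%, Drug B 642/865 = 74.2% → Drug B
Stage II: Drug A 187/378 = 49.5%, Drug B 530/947 = 56.0% → Drug B
Stage IV: Drug A 174/839 = 20.7%, Drug B 150/1140 = 13.2% → Drug A
Stage III: Drug A 143/674 = 21.2%, Drug B 169/530 = 31.9% → Drug B
Overall: Drug A 989/2643 = 37.4%, Drug B 1491/3482 = 42.8% → Drug B
Neither sweeps: Drug A wins 1 of 4 groups, Drug B wins 3. Drug B wins overall but not every group — no Simpson reversal.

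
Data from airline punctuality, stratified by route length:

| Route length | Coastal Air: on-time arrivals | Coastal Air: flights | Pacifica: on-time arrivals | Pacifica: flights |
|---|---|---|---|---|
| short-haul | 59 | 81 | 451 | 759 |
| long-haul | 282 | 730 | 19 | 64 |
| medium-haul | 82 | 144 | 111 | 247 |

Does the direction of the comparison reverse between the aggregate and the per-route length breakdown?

Short-haul: Coastal Air 59/81 = 72.8%, Pacifica 451/759 = 59.4% → Coastal Air
Long-haul: Coastal Air 282/730 = 38.6%, Pacifica 19/64 = 29.7% → Coastal Air
Medium-haul: Coastal Air 82/144 = 56.9%, Pacifica 111/247 = 44.9% → Coastal Air
Overall: Coastal Air 423/955 = 44.3%, Pacifica 581/1070 = 54.3% → Pacifica
Coastal Air wins each route group but Pacifica wins overall — the comparison reverses. Coastal Air's flights skew toward long-haul, which has a lower base rate.

Yes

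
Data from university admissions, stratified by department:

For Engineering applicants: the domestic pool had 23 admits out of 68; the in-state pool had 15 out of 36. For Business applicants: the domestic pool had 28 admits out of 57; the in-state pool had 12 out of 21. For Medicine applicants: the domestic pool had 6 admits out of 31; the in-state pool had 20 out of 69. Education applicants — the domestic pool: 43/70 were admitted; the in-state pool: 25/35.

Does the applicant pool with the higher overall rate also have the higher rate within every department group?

Engineering: the domestic pool 23/68 = 33.8%, the in-state pool 15/36 = 41.7% → the in-state pool
Business: the domestic pool 28/57 = 49.1%, the in-state pool 12/21 = 57.1% → the in-state pool
Medicine: the domestic pool 6/31 = 19.4%, the in-state pool 20/69 = 29.0% → the in-state pool
Education: the domestic pool 43/70 = 61.4%, the in-state pool 25/35 = 71.4% → the in-state pool
Overall: the domestic pool 100/226 = 44.2%, the in-state pool 72/161 = 44.7% → the in-state pool
The in-state pool wins overall and in every department group — no reversal.

Yes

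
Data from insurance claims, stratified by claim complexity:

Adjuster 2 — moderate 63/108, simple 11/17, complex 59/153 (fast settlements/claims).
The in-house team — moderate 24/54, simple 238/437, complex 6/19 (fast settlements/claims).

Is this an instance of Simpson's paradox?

Moderate: Adjuster 2 63/108 = 58.3%, the in-house team 24/54 = 44.4% → Adjuster 2
Simple: Adjuster 2 11/17 = 64.7%, the in-house team 238/437 = 54.5% → Adjuster 2
Complex: Adjuster 2 59/153 = 38.6%, the in-house team 6/19 = 31.6% → Adjuster 2
Overall: Adjuster 2 133/278 = 47.8%, the in-house team 268/510 = 52.5% → the in-house team
Adjuster 2 wins each claim group but the in-house team wins overall — the comparison reverses. Adjuster 2's claims skew toward complex, which has a lower base rate.

Yes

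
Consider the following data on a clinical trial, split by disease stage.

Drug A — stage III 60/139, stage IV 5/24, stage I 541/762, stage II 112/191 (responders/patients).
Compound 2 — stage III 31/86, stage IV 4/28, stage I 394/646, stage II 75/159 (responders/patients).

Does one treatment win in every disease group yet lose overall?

No

Stage III: Drug A 60/139 = 43.2%, Compound 2 31/86 = 36.0% → Drug A
Stage IV: Drug A 5/24 = 20.8%, Compound 2 4/28 = 14.3% → Drug A
Stage I: Drug A 541/762 = 71.0%, Compound 2 394/646 = 61.0% → Drug A
Stage II: Drug A 112/191 = 58.6%, Compound 2 75/159 = 47.2% → Drug A
Overall: Drug A 718/1116 = 64.3%, Compound 2 504/919 = 54.8% → Drug A
Drug A wins overall and in every disease group — no reversal.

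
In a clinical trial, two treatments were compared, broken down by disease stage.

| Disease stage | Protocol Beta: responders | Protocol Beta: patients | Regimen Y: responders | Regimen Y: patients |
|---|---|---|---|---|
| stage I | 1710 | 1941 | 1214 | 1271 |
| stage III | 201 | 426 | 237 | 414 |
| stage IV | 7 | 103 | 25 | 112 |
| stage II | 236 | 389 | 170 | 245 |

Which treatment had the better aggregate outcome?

Stage I: Protocol Beta 1710/1941 = 88.1%, Regimen Y 1214/1271 = 95.5% → Regimen Y
Stage III: Protocol Beta 201/426 = 47.2%, Regimen Y 237/414 = 57.2% → Regimen Y
Stage IV: Protocol Beta 7/103 = 6.8%, Regimen Y 25/112 = 22.3% → Regimen Y
Stage II: Protocol Beta 236/389 = 60.7%, Regimen Y 170/245 = 69.4% → Regimen Y
Overall: Protocol Beta 2154/2859 = 75.3%, Regimen Y 1646/2042 = 80.6% → Regimen Y

Regimen Y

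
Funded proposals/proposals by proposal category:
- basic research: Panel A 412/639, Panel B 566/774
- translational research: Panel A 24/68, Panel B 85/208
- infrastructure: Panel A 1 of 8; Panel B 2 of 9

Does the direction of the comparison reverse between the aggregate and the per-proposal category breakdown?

Basic research: Panel A 412/639 = 64.5%, Panel B 566/774 = 73.1% → Panel B
Translational research: Panel A 24/68 = 35.3%, Panel B 85/208 = 40.9% → Panel B
Infrastructure: Panel A 1/8 = 12.5%, Panel B 2/9 = 22.2% → Panel B
Overall: Panel A 437/715 = 61.1%, Panel B 653/991 = 65.9% → Panel B
Panel B wins overall and in every proposal group — no reversal.

No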